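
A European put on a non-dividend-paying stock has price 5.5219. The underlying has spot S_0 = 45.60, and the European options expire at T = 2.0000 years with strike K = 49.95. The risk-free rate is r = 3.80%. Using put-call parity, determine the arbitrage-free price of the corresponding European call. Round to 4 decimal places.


Answer: Call price = 4.8274

Derivation:
Put-call parity: C - P = S_0 * exp(-qT) - K * exp(-rT).
S_0 * exp(-qT) = 45.6000 * 1.00000000 = 45.60000000
K * exp(-rT) = 49.9500 * 0.92681621 = 46.29446952
C = P + S*exp(-qT) - K*exp(-rT)
C = 5.5219 + 45.60000000 - 46.29446952 = 4.8274


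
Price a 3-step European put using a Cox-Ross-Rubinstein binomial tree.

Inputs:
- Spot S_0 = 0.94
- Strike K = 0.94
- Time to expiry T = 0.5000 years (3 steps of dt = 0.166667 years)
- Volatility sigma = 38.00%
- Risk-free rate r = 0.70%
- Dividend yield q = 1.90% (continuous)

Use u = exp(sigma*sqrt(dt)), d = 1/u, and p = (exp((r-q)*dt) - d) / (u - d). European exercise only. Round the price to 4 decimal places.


dt = T/N = 0.166667
u = exp(sigma*sqrt(dt)) = 1.167815; d = 1/u = 0.856300
p = (exp((r-q)*dt) - d) / (u - d) = 0.454880
Discount per step: exp(-r*dt) = 0.998834
Stock lattice S(k, i) with i counting down-moves:
  k=0: S(0,0) = 0.9400
  k=1: S(1,0) = 1.0977; S(1,1) = 0.8049
  k=2: S(2,0) = 1.2820; S(2,1) = 0.9400; S(2,2) = 0.6893
  k=3: S(3,0) = 1.4971; S(3,1) = 1.0977; S(3,2) = 0.8049; S(3,3) = 0.5902
Terminal payoffs V(N, i) = max(K - S_T, 0):
  V(3,0) = 0.000000; V(3,1) = 0.000000; V(3,2) = 0.135078; V(3,3) = 0.349791
Backward induction: V(k, i) = exp(-r*dt) * [p * V(k+1, i) + (1-p) * V(k+1, i+1)].
  V(2,0) = exp(-r*dt) * [p*0.000000 + (1-p)*0.000000] = 0.000000
  V(2,1) = exp(-r*dt) * [p*0.000000 + (1-p)*0.135078] = 0.073548
  V(2,2) = exp(-r*dt) * [p*0.135078 + (1-p)*0.349791] = 0.251828
  V(1,0) = exp(-r*dt) * [p*0.000000 + (1-p)*0.073548] = 0.040046
  V(1,1) = exp(-r*dt) * [p*0.073548 + (1-p)*0.251828] = 0.170533
  V(0,0) = exp(-r*dt) * [p*0.040046 + (1-p)*0.170533] = 0.111047

Answer: Price = V(0,0) = 0.1110


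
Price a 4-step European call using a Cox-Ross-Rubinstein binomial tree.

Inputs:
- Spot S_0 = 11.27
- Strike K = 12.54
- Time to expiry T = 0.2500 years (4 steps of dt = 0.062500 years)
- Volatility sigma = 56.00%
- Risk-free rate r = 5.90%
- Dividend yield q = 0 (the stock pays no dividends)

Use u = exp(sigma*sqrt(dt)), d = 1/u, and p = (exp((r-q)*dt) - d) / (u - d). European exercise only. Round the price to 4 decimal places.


dt = T/N = 0.062500
u = exp(sigma*sqrt(dt)) = 1.150274; d = 1/u = 0.869358
p = (exp((r-q)*dt) - d) / (u - d) = 0.478208
Discount per step: exp(-r*dt) = 0.996319
Stock lattice S(k, i) with i counting down-moves:
  k=0: S(0,0) = 11.2700
  k=1: S(1,0) = 12.9636; S(1,1) = 9.7977
  k=2: S(2,0) = 14.9117; S(2,1) = 11.2700; S(2,2) = 8.5177
  k=3: S(3,0) = 17.1525; S(3,1) = 12.9636; S(3,2) = 9.7977; S(3,3) = 7.4049
  k=4: S(4,0) = 19.7301; S(4,1) = 14.9117; S(4,2) = 11.2700; S(4,3) = 8.5177; S(4,4) = 6.4375
Terminal payoffs V(N, i) = max(S_T - K, 0):
  V(4,0) = 7.190079; V(4,1) = 2.371673; V(4,2) = 0.000000; V(4,3) = 0.000000; V(4,4) = 0.000000
Backward induction: V(k, i) = exp(-r*dt) * [p * V(k+1, i) + (1-p) * V(k+1, i+1)].
  V(3,0) = exp(-r*dt) * [p*7.190079 + (1-p)*2.371673] = 4.658663
  V(3,1) = exp(-r*dt) * [p*2.371673 + (1-p)*0.000000] = 1.129979
  V(3,2) = exp(-r*dt) * [p*0.000000 + (1-p)*0.000000] = 0.000000
  V(3,3) = exp(-r*dt) * [p*0.000000 + (1-p)*0.000000] = 0.000000
  V(2,0) = exp(-r*dt) * [p*4.658663 + (1-p)*1.129979] = 2.807053
  V(2,1) = exp(-r*dt) * [p*1.129979 + (1-p)*0.000000] = 0.538376
  V(2,2) = exp(-r*dt) * [p*0.000000 + (1-p)*0.000000] = 0.000000
  V(1,0) = exp(-r*dt) * [p*2.807053 + (1-p)*0.538376] = 1.617301
  V(1,1) = exp(-r*dt) * [p*0.538376 + (1-p)*0.000000] = 0.256508
  V(0,0) = exp(-r*dt) * [p*1.617301 + (1-p)*0.256508] = 0.903911

Answer: Price = V(0,0) = 0.9039


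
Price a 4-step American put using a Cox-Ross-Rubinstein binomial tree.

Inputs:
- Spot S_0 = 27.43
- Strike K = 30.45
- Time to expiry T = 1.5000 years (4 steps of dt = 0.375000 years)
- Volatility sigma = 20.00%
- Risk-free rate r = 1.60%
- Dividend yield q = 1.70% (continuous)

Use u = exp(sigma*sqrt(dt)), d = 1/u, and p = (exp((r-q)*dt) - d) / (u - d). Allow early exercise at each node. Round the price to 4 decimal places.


dt = T/N = 0.375000
u = exp(sigma*sqrt(dt)) = 1.130290; d = 1/u = 0.884728
p = (exp((r-q)*dt) - d) / (u - d) = 0.467893
Discount per step: exp(-r*dt) = 0.994018
Stock lattice S(k, i) with i counting down-moves:
  k=0: S(0,0) = 27.4300
  k=1: S(1,0) = 31.0039; S(1,1) = 24.2681
  k=2: S(2,0) = 35.0434; S(2,1) = 27.4300; S(2,2) = 21.4707
  k=3: S(3,0) = 39.6092; S(3,1) = 31.0039; S(3,2) = 24.2681; S(3,3) = 18.9957
  k=4: S(4,0) = 44.7699; S(4,1) = 35.0434; S(4,2) = 27.4300; S(4,3) = 21.4707; S(4,4) = 16.8061
Terminal payoffs V(N, i) = max(K - S_T, 0):
  V(4,0) = 0.000000; V(4,1) = 0.000000; V(4,2) = 3.020000; V(4,3) = 8.979319; V(4,4) = 13.643943
Backward induction: V(k, i) = exp(-r*dt) * [p * V(k+1, i) + (1-p) * V(k+1, i+1)]; then take max(V_cont, immediate exercise) for American.
  V(3,0) = exp(-r*dt) * [p*0.000000 + (1-p)*0.000000] = 0.000000; exercise = 0.000000; V(3,0) = max -> 0.000000
  V(3,1) = exp(-r*dt) * [p*0.000000 + (1-p)*3.020000] = 1.597351; exercise = 0.000000; V(3,1) = max -> 1.597351
  V(3,2) = exp(-r*dt) * [p*3.020000 + (1-p)*8.979319] = 6.153962; exercise = 6.181898; V(3,2) = max -> 6.181898
  V(3,3) = exp(-r*dt) * [p*8.979319 + (1-p)*13.643943] = 11.392837; exercise = 11.454277; V(3,3) = max -> 11.454277
  V(2,0) = exp(-r*dt) * [p*0.000000 + (1-p)*1.597351] = 0.844877; exercise = 0.000000; V(2,0) = max -> 0.844877
  V(2,1) = exp(-r*dt) * [p*1.597351 + (1-p)*6.181898] = 4.012673; exercise = 3.020000; V(2,1) = max -> 4.012673
  V(2,2) = exp(-r*dt) * [p*6.181898 + (1-p)*11.454277] = 8.933606; exercise = 8.979319; V(2,2) = max -> 8.979319
  V(1,0) = exp(-r*dt) * [p*0.844877 + (1-p)*4.012673] = 2.515347; exercise = 0.000000; V(1,0) = max -> 2.515347
  V(1,1) = exp(-r*dt) * [p*4.012673 + (1-p)*8.979319] = 6.615648; exercise = 6.181898; V(1,1) = max -> 6.615648
  V(0,0) = exp(-r*dt) * [p*2.515347 + (1-p)*6.615648] = 4.669048; exercise = 3.020000; V(0,0) = max -> 4.669048

Answer: Price = V(0,0) = 4.6690


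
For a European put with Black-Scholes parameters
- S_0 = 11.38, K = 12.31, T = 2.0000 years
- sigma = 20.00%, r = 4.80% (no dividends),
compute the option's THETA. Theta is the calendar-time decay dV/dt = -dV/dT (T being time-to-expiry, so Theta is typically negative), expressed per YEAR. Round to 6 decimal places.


d1 = 0.2031004723; d2 = -0.0797422401
phi(d1) = 0.3907984074; exp(-qT) = 1.0000000000; exp(-rT) = 0.9084640161
Theta = -S*exp(-qT)*phi(d1)*sigma/(2*sqrt(T)) + r*K*exp(-rT)*N(-d2) - q*S*exp(-qT)*N(-d1)
N(-d1) = 0.4195282513; N(-d2) = 0.5317788682; sqrt(T) = 1.4142135624
Term 1 = -11.3800 * 1.0000000000 * 0.3907984074 * 0.2000 / (2 * 1.4142135624) = -0.3144706001
Term 2 = 0.0480 * 12.3100 * 0.9084640161 * 0.5317788682 = 0.2854552898
Term 3 = 0 (no dividend yield, q = 0)
Theta = -0.3144706001 + (0.2854552898) + (0.0000000000) = -0.029015

Answer: Theta = -0.029015


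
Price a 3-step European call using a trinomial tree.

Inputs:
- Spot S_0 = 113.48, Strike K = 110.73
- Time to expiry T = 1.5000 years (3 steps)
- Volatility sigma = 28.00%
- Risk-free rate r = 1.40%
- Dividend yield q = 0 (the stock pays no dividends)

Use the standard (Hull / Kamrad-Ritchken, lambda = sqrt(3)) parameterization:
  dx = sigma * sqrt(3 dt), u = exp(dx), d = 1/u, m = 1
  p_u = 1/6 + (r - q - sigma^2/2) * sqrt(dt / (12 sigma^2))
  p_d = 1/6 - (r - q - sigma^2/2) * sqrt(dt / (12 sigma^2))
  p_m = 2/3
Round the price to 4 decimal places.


dt = T/N = 0.500000; dx = sigma*sqrt(3*dt) = 0.342929
u = exp(dx) = 1.409068; d = 1/u = 0.709689
p_u = 0.148295, p_m = 0.666667, p_d = 0.185038
Discount per step: exp(-r*dt) = 0.993024
Stock lattice S(k, j) with j the centered position index:
  k=0: S(0,+0) = 113.4800
  k=1: S(1,-1) = 80.5355; S(1,+0) = 113.4800; S(1,+1) = 159.9010
  k=2: S(2,-2) = 57.1551; S(2,-1) = 80.5355; S(2,+0) = 113.4800; S(2,+1) = 159.9010; S(2,+2) = 225.3115
  k=3: S(3,-3) = 40.5624; S(3,-2) = 57.1551; S(3,-1) = 80.5355; S(3,+0) = 113.4800; S(3,+1) = 159.9010; S(3,+2) = 225.3115; S(3,+3) = 317.4792
Terminal payoffs V(N, j) = max(S_T - K, 0):
  V(3,-3) = 0.000000; V(3,-2) = 0.000000; V(3,-1) = 0.000000; V(3,+0) = 2.750000; V(3,+1) = 49.171048; V(3,+2) = 114.581466; V(3,+3) = 206.749199
Backward induction: V(k, j) = exp(-r*dt) * [p_u * V(k+1, j+1) + p_m * V(k+1, j) + p_d * V(k+1, j-1)]
  V(2,-2) = exp(-r*dt) * [p_u*0.000000 + p_m*0.000000 + p_d*0.000000] = 0.000000
  V(2,-1) = exp(-r*dt) * [p_u*2.750000 + p_m*0.000000 + p_d*0.000000] = 0.404968
  V(2,+0) = exp(-r*dt) * [p_u*49.171048 + p_m*2.750000 + p_d*0.000000] = 9.061525
  V(2,+1) = exp(-r*dt) * [p_u*114.581466 + p_m*49.171048 + p_d*2.750000] = 49.930727
  V(2,+2) = exp(-r*dt) * [p_u*206.749199 + p_m*114.581466 + p_d*49.171048] = 115.335939
  V(1,-1) = exp(-r*dt) * [p_u*9.061525 + p_m*0.404968 + p_d*0.000000] = 1.602505
  V(1,+0) = exp(-r*dt) * [p_u*49.930727 + p_m*9.061525 + p_d*0.404968] = 13.426140
  V(1,+1) = exp(-r*dt) * [p_u*115.335939 + p_m*49.930727 + p_d*9.061525] = 51.704475
  V(0,+0) = exp(-r*dt) * [p_u*51.704475 + p_m*13.426140 + p_d*1.602505] = 16.796834

Answer: Price = V(0,0) = 16.7968


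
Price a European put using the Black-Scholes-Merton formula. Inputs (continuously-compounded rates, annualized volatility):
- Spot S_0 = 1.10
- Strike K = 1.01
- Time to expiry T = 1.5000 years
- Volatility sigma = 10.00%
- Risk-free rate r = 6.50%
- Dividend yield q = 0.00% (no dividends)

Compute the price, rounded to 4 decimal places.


d1 = (ln(S/K) + (r - q + 0.5*sigma^2) * T) / (sigma * sqrt(T)) = 1.55428166
d2 = d1 - sigma * sqrt(T) = 1.43180717
exp(-rT) = 0.90710234; exp(-qT) = 1.00000000
P = K * exp(-rT) * N(-d2) - S_0 * exp(-qT) * N(-d1)
N(-d1) = 0.06005862; N(-d2) = 0.07609951
P = 1.0100 * 0.90710234 * 0.07609951 - 1.1000 * 1.00000000 * 0.06005862 = 0.0037

Answer: Price = 0.0037


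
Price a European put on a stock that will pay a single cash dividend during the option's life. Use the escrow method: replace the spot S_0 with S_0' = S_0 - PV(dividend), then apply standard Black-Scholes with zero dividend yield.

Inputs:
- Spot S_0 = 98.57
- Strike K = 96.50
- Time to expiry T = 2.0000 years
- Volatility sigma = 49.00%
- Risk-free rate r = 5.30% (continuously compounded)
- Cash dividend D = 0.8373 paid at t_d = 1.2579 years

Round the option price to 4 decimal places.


Answer: Price = 19.8708

Derivation:
PV(D) = D * exp(-r * t_d) = 0.8373 * 0.93550508 = 0.78329841
S_0' = S_0 - PV(D) = 98.5700 - 0.78329841 = 97.78670159
d1 = (ln(S_0'/K) + (r + sigma^2/2)*T) / (sigma*sqrt(T)) = 0.51856265
d2 = d1 - sigma*sqrt(T) = -0.17440199
exp(-rT) = 0.89942465
N(-d1) = 0.30203288; N(-d2) = 0.56922523
P = K * exp(-rT) * N(-d2) - S_0' * N(-d1) = 96.5000 * 0.89942465 * 0.56922523 - 97.78670159 * 0.30203288 = 19.8708


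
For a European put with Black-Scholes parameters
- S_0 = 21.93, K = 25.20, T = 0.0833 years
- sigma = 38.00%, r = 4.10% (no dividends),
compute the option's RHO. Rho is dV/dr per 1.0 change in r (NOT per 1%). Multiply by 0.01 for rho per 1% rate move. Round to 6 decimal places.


d1 = -1.1813023316; d2 = -1.2909769412
phi(d1) = 0.1985575825; exp(-qT) = 1.0000000000; exp(-rT) = 0.9965905255
N(-d2) = 0.9016441633
Rho = -K*T*exp(-rT)*N(-d2) = -25.2000 * 0.0833 * 0.9965905255 * 0.9016441633 = -1.886242

Answer: Rho = -1.886242


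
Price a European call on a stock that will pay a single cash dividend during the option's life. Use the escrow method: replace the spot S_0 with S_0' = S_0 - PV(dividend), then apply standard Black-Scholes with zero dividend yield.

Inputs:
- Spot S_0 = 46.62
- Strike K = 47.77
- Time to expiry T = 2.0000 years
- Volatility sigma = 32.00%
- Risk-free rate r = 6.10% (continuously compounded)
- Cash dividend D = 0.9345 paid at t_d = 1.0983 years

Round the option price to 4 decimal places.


Answer: Price = 9.7272

Derivation:
PV(D) = D * exp(-r * t_d) = 0.9345 * 0.93519866 = 0.87394315
S_0' = S_0 - PV(D) = 46.6200 - 0.87394315 = 45.74605685
d1 = (ln(S_0'/K) + (r + sigma^2/2)*T) / (sigma*sqrt(T)) = 0.40019542
d2 = d1 - sigma*sqrt(T) = -0.05235292
exp(-rT) = 0.88514837
N(d1) = 0.65549370; N(d2) = 0.47912374
C = S_0' * N(d1) - K * exp(-rT) * N(d2) = 45.74605685 * 0.65549370 - 47.7700 * 0.88514837 * 0.47912374 = 9.7272


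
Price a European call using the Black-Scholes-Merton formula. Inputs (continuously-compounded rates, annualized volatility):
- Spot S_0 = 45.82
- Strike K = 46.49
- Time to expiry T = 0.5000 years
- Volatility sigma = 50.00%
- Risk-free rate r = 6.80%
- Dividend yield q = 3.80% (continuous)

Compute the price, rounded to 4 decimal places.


d1 = (ln(S/K) + (r - q + 0.5*sigma^2) * T) / (sigma * sqrt(T)) = 0.17814407
d2 = d1 - sigma * sqrt(T) = -0.17540932
exp(-rT) = 0.96657150; exp(-qT) = 0.98117936
C = S_0 * exp(-qT) * N(d1) - K * exp(-rT) * N(d2)
N(d1) = 0.57069509; N(d2) = 0.43037901
C = 45.8200 * 0.98117936 * 0.57069509 - 46.4900 * 0.96657150 * 0.43037901 = 6.3176

Answer: Price = 6.3176


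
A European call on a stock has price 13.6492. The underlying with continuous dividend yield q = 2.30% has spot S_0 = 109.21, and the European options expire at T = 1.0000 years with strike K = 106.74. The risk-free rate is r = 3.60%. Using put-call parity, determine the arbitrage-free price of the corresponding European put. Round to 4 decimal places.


Answer: Put price = 9.8881

Derivation:
Put-call parity: C - P = S_0 * exp(-qT) - K * exp(-rT).
S_0 * exp(-qT) = 109.2100 * 0.97726248 = 106.72683585
K * exp(-rT) = 106.7400 * 0.96464029 = 102.96570493
P = C - S*exp(-qT) + K*exp(-rT)
P = 13.6492 - 106.72683585 + 102.96570493 = 9.8881


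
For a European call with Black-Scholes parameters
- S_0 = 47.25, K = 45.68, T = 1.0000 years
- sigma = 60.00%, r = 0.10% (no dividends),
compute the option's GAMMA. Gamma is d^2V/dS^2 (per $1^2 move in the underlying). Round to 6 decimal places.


d1 = 0.3579868143; d2 = -0.2420131857
phi(d1) = 0.3741809359; exp(-qT) = 1.0000000000; exp(-rT) = 0.9990004998
Gamma = exp(-qT) * phi(d1) / (S * sigma * sqrt(T)) = 1.0000000000 * 0.3741809359 / (47.2500 * 0.6000 * 1.0000000000) = 0.013199

Answer: Gamma = 0.013199


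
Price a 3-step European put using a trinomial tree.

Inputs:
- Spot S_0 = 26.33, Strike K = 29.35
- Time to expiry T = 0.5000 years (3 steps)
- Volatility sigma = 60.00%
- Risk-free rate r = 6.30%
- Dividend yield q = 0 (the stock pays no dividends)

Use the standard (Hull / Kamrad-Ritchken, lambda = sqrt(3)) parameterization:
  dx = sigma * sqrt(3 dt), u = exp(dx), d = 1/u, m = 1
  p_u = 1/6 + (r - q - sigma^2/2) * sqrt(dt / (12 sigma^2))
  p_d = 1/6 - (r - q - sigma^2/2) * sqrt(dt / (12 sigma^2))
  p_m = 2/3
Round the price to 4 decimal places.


dt = T/N = 0.166667; dx = sigma*sqrt(3*dt) = 0.424264
u = exp(dx) = 1.528465; d = 1/u = 0.654251
p_u = 0.143686, p_m = 0.666667, p_d = 0.189648
Discount per step: exp(-r*dt) = 0.989555
Stock lattice S(k, j) with j the centered position index:
  k=0: S(0,+0) = 26.3300
  k=1: S(1,-1) = 17.2264; S(1,+0) = 26.3300; S(1,+1) = 40.2445
  k=2: S(2,-2) = 11.2704; S(2,-1) = 17.2264; S(2,+0) = 26.3300; S(2,+1) = 40.2445; S(2,+2) = 61.5123
  k=3: S(3,-3) = 7.3737; S(3,-2) = 11.2704; S(3,-1) = 17.2264; S(3,+0) = 26.3300; S(3,+1) = 40.2445; S(3,+2) = 61.5123; S(3,+3) = 94.0194
Terminal payoffs V(N, j) = max(K - S_T, 0):
  V(3,-3) = 21.976321; V(3,-2) = 18.079589; V(3,-1) = 12.123569; V(3,+0) = 3.020000; V(3,+1) = 0.000000; V(3,+2) = 0.000000; V(3,+3) = 0.000000
Backward induction: V(k, j) = exp(-r*dt) * [p_u * V(k+1, j+1) + p_m * V(k+1, j) + p_d * V(k+1, j-1)]
  V(2,-2) = exp(-r*dt) * [p_u*12.123569 + p_m*18.079589 + p_d*21.976321] = 17.775177
  V(2,-1) = exp(-r*dt) * [p_u*3.020000 + p_m*12.123569 + p_d*18.079589] = 11.820294
  V(2,+0) = exp(-r*dt) * [p_u*0.000000 + p_m*3.020000 + p_d*12.123569] = 4.267495
  V(2,+1) = exp(-r*dt) * [p_u*0.000000 + p_m*0.000000 + p_d*3.020000] = 0.566754
  V(2,+2) = exp(-r*dt) * [p_u*0.000000 + p_m*0.000000 + p_d*0.000000] = 0.000000
  V(1,-1) = exp(-r*dt) * [p_u*4.267495 + p_m*11.820294 + p_d*17.775177] = 11.740470
  V(1,+0) = exp(-r*dt) * [p_u*0.566754 + p_m*4.267495 + p_d*11.820294] = 5.114140
  V(1,+1) = exp(-r*dt) * [p_u*0.000000 + p_m*0.566754 + p_d*4.267495] = 1.174756
  V(0,+0) = exp(-r*dt) * [p_u*1.174756 + p_m*5.114140 + p_d*11.740470] = 5.744144

Answer: Price = V(0,0) = 5.7441


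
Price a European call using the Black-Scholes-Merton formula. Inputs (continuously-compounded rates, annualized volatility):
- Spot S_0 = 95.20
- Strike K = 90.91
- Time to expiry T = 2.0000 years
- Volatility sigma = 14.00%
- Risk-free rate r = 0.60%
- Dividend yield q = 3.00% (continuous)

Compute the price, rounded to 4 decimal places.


d1 = (ln(S/K) + (r - q + 0.5*sigma^2) * T) / (sigma * sqrt(T)) = 0.08944868
d2 = d1 - sigma * sqrt(T) = -0.10854122
exp(-rT) = 0.98807171; exp(-qT) = 0.94176453
C = S_0 * exp(-qT) * N(d1) - K * exp(-rT) * N(d2)
N(d1) = 0.53563733; N(d2) = 0.45678319
C = 95.2000 * 0.94176453 * 0.53563733 - 90.9100 * 0.98807171 * 0.45678319 = 6.9923

Answer: Price = 6.9923


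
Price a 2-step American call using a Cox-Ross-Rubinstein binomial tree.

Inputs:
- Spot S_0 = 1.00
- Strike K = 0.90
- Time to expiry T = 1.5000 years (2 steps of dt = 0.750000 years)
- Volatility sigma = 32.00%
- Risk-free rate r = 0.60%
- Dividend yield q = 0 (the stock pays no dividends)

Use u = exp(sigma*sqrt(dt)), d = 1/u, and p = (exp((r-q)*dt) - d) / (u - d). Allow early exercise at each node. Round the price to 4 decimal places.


dt = T/N = 0.750000
u = exp(sigma*sqrt(dt)) = 1.319335; d = 1/u = 0.757957
p = (exp((r-q)*dt) - d) / (u - d) = 0.439192
Discount per step: exp(-r*dt) = 0.995510
Stock lattice S(k, i) with i counting down-moves:
  k=0: S(0,0) = 1.0000
  k=1: S(1,0) = 1.3193; S(1,1) = 0.7580
  k=2: S(2,0) = 1.7406; S(2,1) = 1.0000; S(2,2) = 0.5745
Terminal payoffs V(N, i) = max(S_T - K, 0):
  V(2,0) = 0.840646; V(2,1) = 0.100000; V(2,2) = 0.000000
Backward induction: V(k, i) = exp(-r*dt) * [p * V(k+1, i) + (1-p) * V(k+1, i+1)]; then take max(V_cont, immediate exercise) for American.
  V(1,0) = exp(-r*dt) * [p*0.840646 + (1-p)*0.100000] = 0.423376; exercise = 0.419335; V(1,0) = max -> 0.423376
  V(1,1) = exp(-r*dt) * [p*0.100000 + (1-p)*0.000000] = 0.043722; exercise = 0.000000; V(1,1) = max -> 0.043722
  V(0,0) = exp(-r*dt) * [p*0.423376 + (1-p)*0.043722] = 0.209518; exercise = 0.100000; V(0,0) = max -> 0.209518

Answer: Price = V(0,0) = 0.2095


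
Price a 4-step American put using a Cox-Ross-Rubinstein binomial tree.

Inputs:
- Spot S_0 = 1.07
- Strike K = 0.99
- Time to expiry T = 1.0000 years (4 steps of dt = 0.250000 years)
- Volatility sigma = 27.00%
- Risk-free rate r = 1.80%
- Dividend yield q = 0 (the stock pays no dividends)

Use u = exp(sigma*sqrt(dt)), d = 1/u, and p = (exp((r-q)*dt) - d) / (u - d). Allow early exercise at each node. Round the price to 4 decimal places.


dt = T/N = 0.250000
u = exp(sigma*sqrt(dt)) = 1.144537; d = 1/u = 0.873716
p = (exp((r-q)*dt) - d) / (u - d) = 0.482955
Discount per step: exp(-r*dt) = 0.995510
Stock lattice S(k, i) with i counting down-moves:
  k=0: S(0,0) = 1.0700
  k=1: S(1,0) = 1.2247; S(1,1) = 0.9349
  k=2: S(2,0) = 1.4017; S(2,1) = 1.0700; S(2,2) = 0.8168
  k=3: S(3,0) = 1.6043; S(3,1) = 1.2247; S(3,2) = 0.9349; S(3,3) = 0.7137
  k=4: S(4,0) = 1.8361; S(4,1) = 1.4017; S(4,2) = 1.0700; S(4,3) = 0.8168; S(4,4) = 0.6235
Terminal payoffs V(N, i) = max(K - S_T, 0):
  V(4,0) = 0.000000; V(4,1) = 0.000000; V(4,2) = 0.000000; V(4,3) = 0.173184; V(4,4) = 0.366459
Backward induction: V(k, i) = exp(-r*dt) * [p * V(k+1, i) + (1-p) * V(k+1, i+1)]; then take max(V_cont, immediate exercise) for American.
  V(3,0) = exp(-r*dt) * [p*0.000000 + (1-p)*0.000000] = 0.000000; exercise = 0.000000; V(3,0) = max -> 0.000000
  V(3,1) = exp(-r*dt) * [p*0.000000 + (1-p)*0.000000] = 0.000000; exercise = 0.000000; V(3,1) = max -> 0.000000
  V(3,2) = exp(-r*dt) * [p*0.000000 + (1-p)*0.173184] = 0.089142; exercise = 0.055124; V(3,2) = max -> 0.089142
  V(3,3) = exp(-r*dt) * [p*0.173184 + (1-p)*0.366459] = 0.271890; exercise = 0.276335; V(3,3) = max -> 0.276335
  V(2,0) = exp(-r*dt) * [p*0.000000 + (1-p)*0.000000] = 0.000000; exercise = 0.000000; V(2,0) = max -> 0.000000
  V(2,1) = exp(-r*dt) * [p*0.000000 + (1-p)*0.089142] = 0.045883; exercise = 0.000000; V(2,1) = max -> 0.045883
  V(2,2) = exp(-r*dt) * [p*0.089142 + (1-p)*0.276335] = 0.185094; exercise = 0.173184; V(2,2) = max -> 0.185094
  V(1,0) = exp(-r*dt) * [p*0.000000 + (1-p)*0.045883] = 0.023617; exercise = 0.000000; V(1,0) = max -> 0.023617
  V(1,1) = exp(-r*dt) * [p*0.045883 + (1-p)*0.185094] = 0.117333; exercise = 0.055124; V(1,1) = max -> 0.117333
  V(0,0) = exp(-r*dt) * [p*0.023617 + (1-p)*0.117333] = 0.071749; exercise = 0.000000; V(0,0) = max -> 0.071749

Answer: Price = V(0,0) = 0.0717


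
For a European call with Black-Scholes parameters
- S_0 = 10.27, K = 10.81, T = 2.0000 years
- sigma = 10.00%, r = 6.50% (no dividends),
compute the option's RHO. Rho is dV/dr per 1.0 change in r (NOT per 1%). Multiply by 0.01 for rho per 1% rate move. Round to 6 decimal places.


d1 = 0.6275953975; d2 = 0.4861740413
phi(d1) = 0.3276279790; exp(-qT) = 1.0000000000; exp(-rT) = 0.8780954309
N(d2) = 0.6865781127
Rho = K*T*exp(-rT)*N(d2) = 10.8100 * 2.0000 * 0.8780954309 * 0.6865781127 = 13.034289

Answer: Rho = 13.034289


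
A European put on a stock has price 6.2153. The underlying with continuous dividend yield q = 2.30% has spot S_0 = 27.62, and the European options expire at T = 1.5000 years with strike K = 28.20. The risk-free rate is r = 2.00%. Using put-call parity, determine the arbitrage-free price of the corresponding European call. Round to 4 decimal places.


Put-call parity: C - P = S_0 * exp(-qT) - K * exp(-rT).
S_0 * exp(-qT) = 27.6200 * 0.96608834 = 26.68335994
K * exp(-rT) = 28.2000 * 0.97044553 = 27.36656405
C = P + S*exp(-qT) - K*exp(-rT)
C = 6.2153 + 26.68335994 - 27.36656405 = 5.5321

Answer: Call price = 5.5321


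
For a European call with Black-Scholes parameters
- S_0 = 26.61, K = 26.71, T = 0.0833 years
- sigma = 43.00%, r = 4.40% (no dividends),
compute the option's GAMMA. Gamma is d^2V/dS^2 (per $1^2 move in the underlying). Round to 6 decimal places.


d1 = 0.0613618585; d2 = -0.0627436208
phi(d1) = 0.3981919227; exp(-qT) = 1.0000000000; exp(-rT) = 0.9963415086
Gamma = exp(-qT) * phi(d1) / (S * sigma * sqrt(T)) = 1.0000000000 * 0.3981919227 / (26.6100 * 0.4300 * 0.2886173938) = 0.120575

Answer: Gamma = 0.120575


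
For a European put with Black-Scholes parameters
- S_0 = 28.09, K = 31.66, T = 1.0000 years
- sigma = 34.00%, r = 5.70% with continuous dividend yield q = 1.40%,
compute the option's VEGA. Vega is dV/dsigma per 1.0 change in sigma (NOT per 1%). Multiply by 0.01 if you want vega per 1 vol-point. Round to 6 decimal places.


d1 = -0.0554129804; d2 = -0.3954129804
phi(d1) = 0.3983302546; exp(-qT) = 0.9860975443; exp(-rT) = 0.9445940694
Vega = S * exp(-qT) * phi(d1) * sqrt(T) = 28.0900 * 0.9860975443 * 0.3983302546 * 1.0000000000 = 11.033541

Answer: Vega = 11.033541


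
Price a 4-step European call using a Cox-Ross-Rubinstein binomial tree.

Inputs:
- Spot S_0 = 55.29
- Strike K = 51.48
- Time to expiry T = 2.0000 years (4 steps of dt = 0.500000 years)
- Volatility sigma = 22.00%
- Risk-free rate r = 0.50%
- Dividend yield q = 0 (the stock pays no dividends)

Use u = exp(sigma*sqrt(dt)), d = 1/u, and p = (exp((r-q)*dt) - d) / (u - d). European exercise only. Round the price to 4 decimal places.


Answer: Price = V(0,0) = 9.0852

Derivation:
dt = T/N = 0.500000
u = exp(sigma*sqrt(dt)) = 1.168316; d = 1/u = 0.855933
p = (exp((r-q)*dt) - d) / (u - d) = 0.469200
Discount per step: exp(-r*dt) = 0.997503
Stock lattice S(k, i) with i counting down-moves:
  k=0: S(0,0) = 55.2900
  k=1: S(1,0) = 64.5962; S(1,1) = 47.3245
  k=2: S(2,0) = 75.4688; S(2,1) = 55.2900; S(2,2) = 40.5066
  k=3: S(3,0) = 88.1714; S(3,1) = 64.5962; S(3,2) = 47.3245; S(3,3) = 34.6709
  k=4: S(4,0) = 103.0121; S(4,1) = 75.4688; S(4,2) = 55.2900; S(4,3) = 40.5066; S(4,4) = 29.6760
Terminal payoffs V(N, i) = max(S_T - K, 0):
  V(4,0) = 51.532056; V(4,1) = 23.988779; V(4,2) = 3.810000; V(4,3) = 0.000000; V(4,4) = 0.000000
Backward induction: V(k, i) = exp(-r*dt) * [p * V(k+1, i) + (1-p) * V(k+1, i+1)].
  V(3,0) = exp(-r*dt) * [p*51.532056 + (1-p)*23.988779] = 36.819929
  V(3,1) = exp(-r*dt) * [p*23.988779 + (1-p)*3.810000] = 13.244737
  V(3,2) = exp(-r*dt) * [p*3.810000 + (1-p)*0.000000] = 1.783190
  V(3,3) = exp(-r*dt) * [p*0.000000 + (1-p)*0.000000] = 0.000000
  V(2,0) = exp(-r*dt) * [p*36.819929 + (1-p)*13.244737] = 24.245536
  V(2,1) = exp(-r*dt) * [p*13.244737 + (1-p)*1.783190] = 7.143072
  V(2,2) = exp(-r*dt) * [p*1.783190 + (1-p)*0.000000] = 0.834584
  V(1,0) = exp(-r*dt) * [p*24.245536 + (1-p)*7.143072] = 15.129683
  V(1,1) = exp(-r*dt) * [p*7.143072 + (1-p)*0.834584] = 3.785055
  V(0,0) = exp(-r*dt) * [p*15.129683 + (1-p)*3.785055] = 9.085217


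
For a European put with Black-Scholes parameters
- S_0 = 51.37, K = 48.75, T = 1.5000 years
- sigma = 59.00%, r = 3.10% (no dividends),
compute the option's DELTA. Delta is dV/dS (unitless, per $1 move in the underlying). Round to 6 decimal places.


d1 = 0.4980963313; d2 = -0.2245031429
phi(d1) = 0.3523999556; exp(-qT) = 1.0000000000; exp(-rT) = 0.9545645606
N(-d1) = 0.3092080731
Delta = -exp(-qT) * N(-d1) = -1.0000000000 * 0.3092080731 = -0.309208

Answer: Delta = -0.309208


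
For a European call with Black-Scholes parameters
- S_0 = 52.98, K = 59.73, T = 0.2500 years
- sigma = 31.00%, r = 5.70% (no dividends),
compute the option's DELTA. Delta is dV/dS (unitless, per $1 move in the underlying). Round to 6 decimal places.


Answer: Delta = 0.272842

Derivation:
d1 = -0.6042414381; d2 = -0.7592414381
phi(d1) = 0.3323746804; exp(-qT) = 1.0000000000; exp(-rT) = 0.9858510507
N(d1) = 0.2728415673
Delta = exp(-qT) * N(d1) = 1.0000000000 * 0.2728415673 = 0.272842


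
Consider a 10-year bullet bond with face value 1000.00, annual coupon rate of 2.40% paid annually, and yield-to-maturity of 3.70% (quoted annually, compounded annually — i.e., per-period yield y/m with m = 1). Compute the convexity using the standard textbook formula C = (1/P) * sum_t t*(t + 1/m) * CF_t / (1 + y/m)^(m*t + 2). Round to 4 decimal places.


Coupon per period c = face * coupon_rate / m = 24.000000
Periods per year m = 1; per-period yield y/m = 0.037000
Number of cashflows N = 10
Cashflows (t years, CF_t, discount factor 1/(1+y/m)^(m*t), PV):
  t = 1.0000: CF_t = 24.000000, DF = 0.964320, PV = 23.143684
  t = 2.0000: CF_t = 24.000000, DF = 0.929913, PV = 22.317921
  t = 3.0000: CF_t = 24.000000, DF = 0.896734, PV = 21.521621
  t = 4.0000: CF_t = 24.000000, DF = 0.864739, PV = 20.753733
  t = 5.0000: CF_t = 24.000000, DF = 0.833885, PV = 20.013243
  t = 6.0000: CF_t = 24.000000, DF = 0.804132, PV = 19.299173
  t = 7.0000: CF_t = 24.000000, DF = 0.775441, PV = 18.610582
  t = 8.0000: CF_t = 24.000000, DF = 0.747773, PV = 17.946559
  t = 9.0000: CF_t = 24.000000, DF = 0.721093, PV = 17.306229
  t = 10.0000: CF_t = 1024.000000, DF = 0.695364, PV = 712.053118
Price P = sum_t PV_t = 892.965861
Convexity numerator sum_t t*(t + 1/m) * CF_t / (1+y/m)^(m*t + 2):
  t = 1.0000: term = 43.043241
  t = 2.0000: term = 124.522395
  t = 3.0000: term = 240.158911
  t = 4.0000: term = 385.983464
  t = 5.0000: term = 558.317450
  t = 6.0000: term = 753.755477
  t = 7.0000: term = 969.148797
  t = 8.0000: term = 1201.589637
  t = 9.0000: term = 1448.396381
  t = 10.0000: term = 72836.247859
Convexity = (1/P) * sum = 78561.163613 / 892.965861 = 87.977791

Answer: Convexity = 87.9778


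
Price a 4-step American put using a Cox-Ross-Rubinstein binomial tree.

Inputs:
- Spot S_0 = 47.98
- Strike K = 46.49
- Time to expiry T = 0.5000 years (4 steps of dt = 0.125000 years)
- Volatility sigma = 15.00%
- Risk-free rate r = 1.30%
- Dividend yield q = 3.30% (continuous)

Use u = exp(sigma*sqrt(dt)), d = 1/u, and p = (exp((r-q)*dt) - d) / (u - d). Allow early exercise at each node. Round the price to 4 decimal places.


dt = T/N = 0.125000
u = exp(sigma*sqrt(dt)) = 1.054464; d = 1/u = 0.948349
p = (exp((r-q)*dt) - d) / (u - d) = 0.463215
Discount per step: exp(-r*dt) = 0.998376
Stock lattice S(k, i) with i counting down-moves:
  k=0: S(0,0) = 47.9800
  k=1: S(1,0) = 50.5932; S(1,1) = 45.5018
  k=2: S(2,0) = 53.3487; S(2,1) = 47.9800; S(2,2) = 43.1515
  k=3: S(3,0) = 56.2543; S(3,1) = 50.5932; S(3,2) = 45.5018; S(3,3) = 40.9227
  k=4: S(4,0) = 59.3182; S(4,1) = 53.3487; S(4,2) = 47.9800; S(4,3) = 43.1515; S(4,4) = 38.8090
Terminal payoffs V(N, i) = max(K - S_T, 0):
  V(4,0) = 0.000000; V(4,1) = 0.000000; V(4,2) = 0.000000; V(4,3) = 3.338454; V(4,4) = 7.680998
Backward induction: V(k, i) = exp(-r*dt) * [p * V(k+1, i) + (1-p) * V(k+1, i+1)]; then take max(V_cont, immediate exercise) for American.
  V(3,0) = exp(-r*dt) * [p*0.000000 + (1-p)*0.000000] = 0.000000; exercise = 0.000000; V(3,0) = max -> 0.000000
  V(3,1) = exp(-r*dt) * [p*0.000000 + (1-p)*0.000000] = 0.000000; exercise = 0.000000; V(3,1) = max -> 0.000000
  V(3,2) = exp(-r*dt) * [p*0.000000 + (1-p)*3.338454] = 1.789122; exercise = 0.988229; V(3,2) = max -> 1.789122
  V(3,3) = exp(-r*dt) * [p*3.338454 + (1-p)*7.680998] = 5.660261; exercise = 5.567287; V(3,3) = max -> 5.660261
  V(2,0) = exp(-r*dt) * [p*0.000000 + (1-p)*0.000000] = 0.000000; exercise = 0.000000; V(2,0) = max -> 0.000000
  V(2,1) = exp(-r*dt) * [p*0.000000 + (1-p)*1.789122] = 0.958814; exercise = 0.000000; V(2,1) = max -> 0.958814
  V(2,2) = exp(-r*dt) * [p*1.789122 + (1-p)*5.660261] = 3.860812; exercise = 3.338454; V(2,2) = max -> 3.860812
  V(1,0) = exp(-r*dt) * [p*0.000000 + (1-p)*0.958814] = 0.513841; exercise = 0.000000; V(1,0) = max -> 0.513841
  V(1,1) = exp(-r*dt) * [p*0.958814 + (1-p)*3.860812] = 2.512477; exercise = 0.988229; V(1,1) = max -> 2.512477
  V(0,0) = exp(-r*dt) * [p*0.513841 + (1-p)*2.512477] = 1.584102; exercise = 0.000000; V(0,0) = max -> 1.584102

Answer: Price = V(0,0) = 1.5841


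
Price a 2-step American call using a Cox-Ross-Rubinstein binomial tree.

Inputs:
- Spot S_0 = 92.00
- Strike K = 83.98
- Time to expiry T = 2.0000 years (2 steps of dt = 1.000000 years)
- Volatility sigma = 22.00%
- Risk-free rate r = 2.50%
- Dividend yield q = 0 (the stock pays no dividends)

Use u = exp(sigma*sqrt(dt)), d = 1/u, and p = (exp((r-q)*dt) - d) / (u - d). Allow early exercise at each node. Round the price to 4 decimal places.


dt = T/N = 1.000000
u = exp(sigma*sqrt(dt)) = 1.246077; d = 1/u = 0.802519
p = (exp((r-q)*dt) - d) / (u - d) = 0.502294
Discount per step: exp(-r*dt) = 0.975310
Stock lattice S(k, i) with i counting down-moves:
  k=0: S(0,0) = 92.0000
  k=1: S(1,0) = 114.6391; S(1,1) = 73.8317
  k=2: S(2,0) = 142.8491; S(2,1) = 92.0000; S(2,2) = 59.2514
Terminal payoffs V(N, i) = max(S_T - K, 0):
  V(2,0) = 58.869064; V(2,1) = 8.020000; V(2,2) = 0.000000
Backward induction: V(k, i) = exp(-r*dt) * [p * V(k+1, i) + (1-p) * V(k+1, i+1)]; then take max(V_cont, immediate exercise) for American.
  V(1,0) = exp(-r*dt) * [p*58.869064 + (1-p)*8.020000] = 32.732533; exercise = 30.659059; V(1,0) = max -> 32.732533
  V(1,1) = exp(-r*dt) * [p*8.020000 + (1-p)*0.000000] = 3.928933; exercise = 0.000000; V(1,1) = max -> 3.928933
  V(0,0) = exp(-r*dt) * [p*32.732533 + (1-p)*3.928933] = 17.942579; exercise = 8.020000; V(0,0) = max -> 17.942579

Answer: Price = V(0,0) = 17.9426


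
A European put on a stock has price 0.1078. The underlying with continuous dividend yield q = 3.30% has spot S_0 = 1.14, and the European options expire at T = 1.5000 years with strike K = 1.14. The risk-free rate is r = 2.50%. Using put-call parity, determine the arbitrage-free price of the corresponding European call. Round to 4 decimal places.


Put-call parity: C - P = S_0 * exp(-qT) - K * exp(-rT).
S_0 * exp(-qT) = 1.1400 * 0.95170516 = 1.08494388
K * exp(-rT) = 1.1400 * 0.96319442 = 1.09804164
C = P + S*exp(-qT) - K*exp(-rT)
C = 0.1078 + 1.08494388 - 1.09804164 = 0.0947

Answer: Call price = 0.0947


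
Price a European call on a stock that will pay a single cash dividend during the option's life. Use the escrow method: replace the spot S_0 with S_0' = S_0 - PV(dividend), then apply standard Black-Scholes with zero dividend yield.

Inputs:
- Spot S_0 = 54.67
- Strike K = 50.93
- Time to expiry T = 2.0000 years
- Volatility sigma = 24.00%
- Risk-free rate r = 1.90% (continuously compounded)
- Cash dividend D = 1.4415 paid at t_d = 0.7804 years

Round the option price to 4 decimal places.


PV(D) = D * exp(-r * t_d) = 1.4415 * 0.98528179 = 1.42028370
S_0' = S_0 - PV(D) = 54.6700 - 1.42028370 = 53.24971630
d1 = (ln(S_0'/K) + (r + sigma^2/2)*T) / (sigma*sqrt(T)) = 0.41289242
d2 = d1 - sigma*sqrt(T) = 0.07348117
exp(-rT) = 0.96271294
N(d1) = 0.66015728; N(d2) = 0.52928839
C = S_0' * N(d1) - K * exp(-rT) * N(d2) = 53.24971630 * 0.66015728 - 50.9300 * 0.96271294 * 0.52928839 = 9.2017

Answer: Price = 9.2017


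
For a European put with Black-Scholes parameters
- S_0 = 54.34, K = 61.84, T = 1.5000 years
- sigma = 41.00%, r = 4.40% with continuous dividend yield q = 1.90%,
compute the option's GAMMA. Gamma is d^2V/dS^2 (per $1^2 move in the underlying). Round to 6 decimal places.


d1 = 0.0682774350; d2 = -0.4338679623
phi(d1) = 0.3980134671; exp(-qT) = 0.9719022941; exp(-rT) = 0.9361308643
Gamma = exp(-qT) * phi(d1) / (S * sigma * sqrt(T)) = 0.9719022941 * 0.3980134671 / (54.3400 * 0.4100 * 1.2247448714) = 0.014177

Answer: Gamma = 0.014177


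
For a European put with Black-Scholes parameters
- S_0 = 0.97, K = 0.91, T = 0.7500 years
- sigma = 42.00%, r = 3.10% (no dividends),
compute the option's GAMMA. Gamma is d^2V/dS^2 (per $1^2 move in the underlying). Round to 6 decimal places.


d1 = 0.4213322791; d2 = 0.0576016095
phi(d1) = 0.3650580204; exp(-qT) = 1.0000000000; exp(-rT) = 0.9770181987
Gamma = exp(-qT) * phi(d1) / (S * sigma * sqrt(T)) = 1.0000000000 * 0.3650580204 / (0.9700 * 0.4200 * 0.8660254038) = 1.034690

Answer: Gamma = 1.034690


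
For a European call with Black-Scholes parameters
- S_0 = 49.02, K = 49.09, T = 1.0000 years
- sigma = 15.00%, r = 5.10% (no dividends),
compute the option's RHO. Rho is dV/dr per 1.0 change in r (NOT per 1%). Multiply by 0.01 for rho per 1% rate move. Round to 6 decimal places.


Answer: Rho = 28.028062

Derivation:
d1 = 0.4054868669; d2 = 0.2554868669
phi(d1) = 0.3674572356; exp(-qT) = 1.0000000000; exp(-rT) = 0.9502786705
N(d2) = 0.6008264571
Rho = K*T*exp(-rT)*N(d2) = 49.0900 * 1.0000 * 0.9502786705 * 0.6008264571 = 28.028062


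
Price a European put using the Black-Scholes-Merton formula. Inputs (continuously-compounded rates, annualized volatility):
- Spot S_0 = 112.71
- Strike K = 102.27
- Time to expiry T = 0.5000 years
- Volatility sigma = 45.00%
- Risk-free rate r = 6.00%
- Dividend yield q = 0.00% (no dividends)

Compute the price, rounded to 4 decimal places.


Answer: Price = 7.7112

Derivation:
d1 = (ln(S/K) + (r - q + 0.5*sigma^2) * T) / (sigma * sqrt(T)) = 0.55885563
d2 = d1 - sigma * sqrt(T) = 0.24065758
exp(-rT) = 0.97044553; exp(-qT) = 1.00000000
P = K * exp(-rT) * N(-d2) - S_0 * exp(-qT) * N(-d1)
N(-d1) = 0.28813013; N(-d2) = 0.40491026
P = 102.2700 * 0.97044553 * 0.40491026 - 112.7100 * 1.00000000 * 0.28813013 = 7.7112


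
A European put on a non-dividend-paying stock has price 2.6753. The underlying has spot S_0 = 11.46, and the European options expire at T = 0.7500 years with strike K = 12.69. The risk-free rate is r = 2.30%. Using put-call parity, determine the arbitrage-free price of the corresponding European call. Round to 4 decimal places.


Put-call parity: C - P = S_0 * exp(-qT) - K * exp(-rT).
S_0 * exp(-qT) = 11.4600 * 1.00000000 = 11.46000000
K * exp(-rT) = 12.6900 * 0.98289793 = 12.47297472
C = P + S*exp(-qT) - K*exp(-rT)
C = 2.6753 + 11.46000000 - 12.47297472 = 1.6623

Answer: Call price = 1.6623


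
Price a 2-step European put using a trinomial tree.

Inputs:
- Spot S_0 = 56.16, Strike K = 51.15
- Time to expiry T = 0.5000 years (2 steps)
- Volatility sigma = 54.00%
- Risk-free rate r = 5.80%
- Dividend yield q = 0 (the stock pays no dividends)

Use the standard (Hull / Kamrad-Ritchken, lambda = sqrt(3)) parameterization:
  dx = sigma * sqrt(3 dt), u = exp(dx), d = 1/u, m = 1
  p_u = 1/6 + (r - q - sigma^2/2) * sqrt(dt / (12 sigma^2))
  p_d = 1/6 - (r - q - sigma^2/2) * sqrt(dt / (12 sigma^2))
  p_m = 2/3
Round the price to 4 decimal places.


dt = T/N = 0.250000; dx = sigma*sqrt(3*dt) = 0.467654
u = exp(dx) = 1.596245; d = 1/u = 0.626470
p_u = 0.143198, p_m = 0.666667, p_d = 0.190135
Discount per step: exp(-r*dt) = 0.985605
Stock lattice S(k, j) with j the centered position index:
  k=0: S(0,+0) = 56.1600
  k=1: S(1,-1) = 35.1826; S(1,+0) = 56.1600; S(1,+1) = 89.6451
  k=2: S(2,-2) = 22.0408; S(2,-1) = 35.1826; S(2,+0) = 56.1600; S(2,+1) = 89.6451; S(2,+2) = 143.0955
Terminal payoffs V(N, j) = max(K - S_T, 0):
  V(2,-2) = 29.109155; V(2,-1) = 15.967421; V(2,+0) = 0.000000; V(2,+1) = 0.000000; V(2,+2) = 0.000000
Backward induction: V(k, j) = exp(-r*dt) * [p_u * V(k+1, j+1) + p_m * V(k+1, j) + p_d * V(k+1, j-1)]
  V(1,-1) = exp(-r*dt) * [p_u*0.000000 + p_m*15.967421 + p_d*29.109155] = 15.946702
  V(1,+0) = exp(-r*dt) * [p_u*0.000000 + p_m*0.000000 + p_d*15.967421] = 2.992260
  V(1,+1) = exp(-r*dt) * [p_u*0.000000 + p_m*0.000000 + p_d*0.000000] = 0.000000
  V(0,+0) = exp(-r*dt) * [p_u*0.000000 + p_m*2.992260 + p_d*15.946702] = 4.954501

Answer: Price = V(0,0) = 4.9545


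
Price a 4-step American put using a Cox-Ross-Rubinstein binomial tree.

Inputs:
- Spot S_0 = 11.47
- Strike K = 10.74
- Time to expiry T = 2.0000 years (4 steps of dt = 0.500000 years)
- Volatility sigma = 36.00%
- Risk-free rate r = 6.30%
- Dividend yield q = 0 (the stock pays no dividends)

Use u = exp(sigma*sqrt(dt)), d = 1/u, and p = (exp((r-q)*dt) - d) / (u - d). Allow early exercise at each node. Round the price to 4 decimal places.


Answer: Price = V(0,0) = 1.3326

Derivation:
dt = T/N = 0.500000
u = exp(sigma*sqrt(dt)) = 1.289892; d = 1/u = 0.775259
p = (exp((r-q)*dt) - d) / (u - d) = 0.498885
Discount per step: exp(-r*dt) = 0.968991
Stock lattice S(k, i) with i counting down-moves:
  k=0: S(0,0) = 11.4700
  k=1: S(1,0) = 14.7951; S(1,1) = 8.8922
  k=2: S(2,0) = 19.0840; S(2,1) = 11.4700; S(2,2) = 6.8938
  k=3: S(3,0) = 24.6163; S(3,1) = 14.7951; S(3,2) = 8.8922; S(3,3) = 5.3445
  k=4: S(4,0) = 31.7524; S(4,1) = 19.0840; S(4,2) = 11.4700; S(4,3) = 6.8938; S(4,4) = 4.1433
Terminal payoffs V(N, i) = max(K - S_T, 0):
  V(4,0) = 0.000000; V(4,1) = 0.000000; V(4,2) = 0.000000; V(4,3) = 3.846230; V(4,4) = 6.596664
Backward induction: V(k, i) = exp(-r*dt) * [p * V(k+1, i) + (1-p) * V(k+1, i+1)]; then take max(V_cont, immediate exercise) for American.
  V(3,0) = exp(-r*dt) * [p*0.000000 + (1-p)*0.000000] = 0.000000; exercise = 0.000000; V(3,0) = max -> 0.000000
  V(3,1) = exp(-r*dt) * [p*0.000000 + (1-p)*0.000000] = 0.000000; exercise = 0.000000; V(3,1) = max -> 0.000000
  V(3,2) = exp(-r*dt) * [p*0.000000 + (1-p)*3.846230] = 1.867638; exercise = 1.847782; V(3,2) = max -> 1.867638
  V(3,3) = exp(-r*dt) * [p*3.846230 + (1-p)*6.596664] = 5.062508; exercise = 5.395545; V(3,3) = max -> 5.395545
  V(2,0) = exp(-r*dt) * [p*0.000000 + (1-p)*0.000000] = 0.000000; exercise = 0.000000; V(2,0) = max -> 0.000000
  V(2,1) = exp(-r*dt) * [p*0.000000 + (1-p)*1.867638] = 0.906880; exercise = 0.000000; V(2,1) = max -> 0.906880
  V(2,2) = exp(-r*dt) * [p*1.867638 + (1-p)*5.395545] = 3.522792; exercise = 3.846230; V(2,2) = max -> 3.846230
  V(1,0) = exp(-r*dt) * [p*0.000000 + (1-p)*0.906880] = 0.440360; exercise = 0.000000; V(1,0) = max -> 0.440360
  V(1,1) = exp(-r*dt) * [p*0.906880 + (1-p)*3.846230] = 2.306037; exercise = 1.847782; V(1,1) = max -> 2.306037
  V(0,0) = exp(-r*dt) * [p*0.440360 + (1-p)*2.306037] = 1.332633; exercise = 0.000000; V(0,0) = max -> 1.332633


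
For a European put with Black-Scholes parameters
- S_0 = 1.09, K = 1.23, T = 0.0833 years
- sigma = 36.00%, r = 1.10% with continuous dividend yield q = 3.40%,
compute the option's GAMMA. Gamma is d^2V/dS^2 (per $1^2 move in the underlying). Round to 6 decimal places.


d1 = -1.1294704384; d2 = -1.2333727001
phi(d1) = 0.2108116351; exp(-qT) = 0.9971718069; exp(-rT) = 0.9990841197
Gamma = exp(-qT) * phi(d1) / (S * sigma * sqrt(T)) = 0.9971718069 * 0.2108116351 / (1.0900 * 0.3600 * 0.2886173938) = 1.856150

Answer: Gamma = 1.856150
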